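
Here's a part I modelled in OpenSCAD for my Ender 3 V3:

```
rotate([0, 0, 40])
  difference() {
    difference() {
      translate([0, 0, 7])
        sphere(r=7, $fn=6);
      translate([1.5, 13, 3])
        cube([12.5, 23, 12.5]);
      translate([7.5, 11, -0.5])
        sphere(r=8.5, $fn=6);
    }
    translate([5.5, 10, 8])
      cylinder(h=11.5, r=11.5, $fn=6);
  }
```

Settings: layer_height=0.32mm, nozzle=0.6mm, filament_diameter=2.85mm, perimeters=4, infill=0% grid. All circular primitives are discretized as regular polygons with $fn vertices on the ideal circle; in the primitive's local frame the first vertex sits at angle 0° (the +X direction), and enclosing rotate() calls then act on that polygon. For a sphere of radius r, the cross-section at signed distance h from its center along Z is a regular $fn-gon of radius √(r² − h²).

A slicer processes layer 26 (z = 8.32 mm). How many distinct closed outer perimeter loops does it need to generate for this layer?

1

At z = 8.32 mm: the r=7 sphere slices to a regular 6-gon of circumradius 6.874 (√(r²−h²) with h=1.32 from center); the 12.5×23 cube at (1.5, 13) contributes its full rectangle; the sphere at (7.5, 11) is absent (|z−center|=8.820 > r=8.5); Subtracting the remaining from the first: starting from the r=7 sphere, the 12.5×23 cube at (1.5, 13) misses the remaining region (no effect) — 1 connected region; the r=11.5 cylinder at (5.5, 10) gives a regular 6-gon of circumradius 11.5 (constant along its height); After the difference (first − rest): starting from that combined region, the r=11.5 cylinder at (5.5, 10) partially overlaps it — only the 41.96 mm² overlap (of its 343.60 mm²) is removed, clipping the outline — 1 connected region; (whole slice rotated 40° about Z — lengths, areas and connectivity unchanged). The result has 1 disconnected region.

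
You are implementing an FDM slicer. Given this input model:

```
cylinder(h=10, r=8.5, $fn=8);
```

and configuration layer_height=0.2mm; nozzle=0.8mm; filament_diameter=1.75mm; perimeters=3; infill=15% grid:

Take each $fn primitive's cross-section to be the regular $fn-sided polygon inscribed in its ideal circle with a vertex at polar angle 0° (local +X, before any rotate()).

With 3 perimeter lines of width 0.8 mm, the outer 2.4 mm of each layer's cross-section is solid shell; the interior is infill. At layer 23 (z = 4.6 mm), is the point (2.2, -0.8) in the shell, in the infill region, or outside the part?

At z = 4.6 mm: the r=8.5 cylinder contributes a regular 8-gon of circumradius 8.5. Overall, the cross-section is a single solid region. The nearest boundary edge runs (6.01, -6.01)→(8.50, 0.00); distance from the point to it = 5.51 mm. The point is inside the cross-section and 5.51 mm from the nearest boundary — more than the 2.4 mm shell width (3 × 0.8), so it's in the infill interior.

infill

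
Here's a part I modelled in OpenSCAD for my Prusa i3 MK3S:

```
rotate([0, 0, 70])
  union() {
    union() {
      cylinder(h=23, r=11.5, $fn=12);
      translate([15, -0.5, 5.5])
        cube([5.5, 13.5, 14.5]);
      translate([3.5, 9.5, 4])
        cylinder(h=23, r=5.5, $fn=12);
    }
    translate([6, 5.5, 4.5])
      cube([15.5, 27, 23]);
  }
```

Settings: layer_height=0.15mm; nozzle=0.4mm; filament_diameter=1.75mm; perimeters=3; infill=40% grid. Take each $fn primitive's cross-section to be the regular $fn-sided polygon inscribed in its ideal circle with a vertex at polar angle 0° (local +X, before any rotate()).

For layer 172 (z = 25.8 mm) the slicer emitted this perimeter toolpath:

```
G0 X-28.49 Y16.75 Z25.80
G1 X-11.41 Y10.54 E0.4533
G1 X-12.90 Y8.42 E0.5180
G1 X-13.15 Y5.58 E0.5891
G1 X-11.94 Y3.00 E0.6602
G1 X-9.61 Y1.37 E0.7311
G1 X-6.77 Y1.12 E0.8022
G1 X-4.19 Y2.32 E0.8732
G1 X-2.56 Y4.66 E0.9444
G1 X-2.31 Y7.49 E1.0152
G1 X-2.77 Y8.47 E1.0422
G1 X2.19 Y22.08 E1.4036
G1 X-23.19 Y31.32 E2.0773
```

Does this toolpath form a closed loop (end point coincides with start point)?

Start point (G0): (-28.49, 16.75). End point (last G1): the path does not return to the start — open.

no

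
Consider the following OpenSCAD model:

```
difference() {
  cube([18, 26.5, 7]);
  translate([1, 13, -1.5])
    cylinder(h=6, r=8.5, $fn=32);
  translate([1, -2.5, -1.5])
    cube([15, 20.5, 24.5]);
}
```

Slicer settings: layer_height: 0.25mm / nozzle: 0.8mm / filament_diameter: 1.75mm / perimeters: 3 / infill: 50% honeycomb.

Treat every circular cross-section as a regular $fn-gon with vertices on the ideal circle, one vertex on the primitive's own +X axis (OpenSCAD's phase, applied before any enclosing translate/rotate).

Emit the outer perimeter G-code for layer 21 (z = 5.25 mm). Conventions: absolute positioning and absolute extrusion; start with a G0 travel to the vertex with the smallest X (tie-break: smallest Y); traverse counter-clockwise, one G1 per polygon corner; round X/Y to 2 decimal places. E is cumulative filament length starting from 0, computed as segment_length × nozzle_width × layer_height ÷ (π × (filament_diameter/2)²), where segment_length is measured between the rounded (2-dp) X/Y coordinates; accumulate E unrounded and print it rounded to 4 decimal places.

G0 X0.00 Y0.00 Z5.25
G1 X1.00 Y0.00 E0.0832
G1 X1.00 Y18.00 E1.5799
G1 X16.00 Y18.00 E2.8271
G1 X16.00 Y0.00 E4.3238
G1 X18.00 Y0.00 E4.4901
G1 X18.00 Y26.50 E6.6936
G1 X0.00 Y26.50 E8.1903
G1 X0.00 Y0.00 E10.3938

At z = 5.25 mm: the cube is present — its section is the full 18×26.5 rectangle; the cylinder at (1, 13) is not intersected at this z (z outside [-1.5, 4.5]); the 15×20.5 cube at (1, -2.5) contributes its full rectangle; After the difference (first − rest): starting from the 18×26.5 cube, the 15×20.5 cube at (1, -2.5) partially overlaps it — only the 270.00 mm² overlap (of its 307.50 mm²) is removed, clipping the outline — 1 connected region. The outline is a single polygon with 8 vertices. Extrusion per mm of travel: 0.8 × 0.25 / (π × 0.875²) = 0.083150. Accumulating E over each segment gives final E = 10.3938.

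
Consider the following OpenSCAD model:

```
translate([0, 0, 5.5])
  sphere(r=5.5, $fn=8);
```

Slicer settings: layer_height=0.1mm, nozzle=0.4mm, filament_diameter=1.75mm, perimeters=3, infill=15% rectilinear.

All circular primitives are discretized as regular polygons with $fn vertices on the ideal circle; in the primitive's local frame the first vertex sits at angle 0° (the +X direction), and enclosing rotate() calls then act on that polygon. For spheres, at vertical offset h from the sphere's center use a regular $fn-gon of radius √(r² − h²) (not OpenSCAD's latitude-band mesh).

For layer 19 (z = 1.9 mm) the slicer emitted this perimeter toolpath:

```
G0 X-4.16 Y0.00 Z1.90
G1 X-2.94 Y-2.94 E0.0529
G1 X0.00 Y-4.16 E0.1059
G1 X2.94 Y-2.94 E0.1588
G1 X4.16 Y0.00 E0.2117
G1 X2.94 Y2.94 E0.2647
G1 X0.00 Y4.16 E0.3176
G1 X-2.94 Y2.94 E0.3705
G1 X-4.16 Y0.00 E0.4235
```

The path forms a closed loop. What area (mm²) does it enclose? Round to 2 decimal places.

48.92 mm²

Apply the shoelace formula to the sequence of (X, Y) vertices; enclosed area = 48.92 mm².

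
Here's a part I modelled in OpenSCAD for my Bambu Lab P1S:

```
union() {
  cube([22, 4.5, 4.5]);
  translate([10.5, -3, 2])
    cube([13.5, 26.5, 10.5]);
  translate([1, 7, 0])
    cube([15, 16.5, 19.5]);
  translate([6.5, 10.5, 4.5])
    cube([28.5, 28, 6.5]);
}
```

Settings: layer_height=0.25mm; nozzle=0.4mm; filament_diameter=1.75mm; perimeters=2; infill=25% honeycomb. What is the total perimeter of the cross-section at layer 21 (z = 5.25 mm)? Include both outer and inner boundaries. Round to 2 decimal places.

151.00 mm

At z = 5.25 mm: the cube does not reach this height (z outside [0, 4.5]); the cube at (10.5, -3) (footprint 13.5×26.5) is included at this height (perimeter 80.00 mm); the cube at (1, 7) is present — its section is the full 15×16.5 rectangle (perimeter 63.00 mm); the cube at (6.5, 10.5) (footprint 28.5×28) is included at this height (perimeter 113.00 mm); Merging all regions: the regions partially overlap (shared area 318.25 mm²), so the edge portions inside another operand are dropped and the merged outline is re-measured after clipping — boundary = 151.00 mm. Overall, the cross-section is a single solid region. Total boundary length (outer) = 151.00 mm.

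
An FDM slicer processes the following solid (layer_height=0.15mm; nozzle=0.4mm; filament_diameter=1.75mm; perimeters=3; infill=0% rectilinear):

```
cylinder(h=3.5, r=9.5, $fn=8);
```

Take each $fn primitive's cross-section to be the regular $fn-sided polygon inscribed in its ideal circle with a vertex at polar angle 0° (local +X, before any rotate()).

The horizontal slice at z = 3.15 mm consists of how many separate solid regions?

1

At z = 3.15 mm: the r=9.5 cylinder gives a regular 8-gon of circumradius 9.5 (constant along its height). The result has 1 disconnected region.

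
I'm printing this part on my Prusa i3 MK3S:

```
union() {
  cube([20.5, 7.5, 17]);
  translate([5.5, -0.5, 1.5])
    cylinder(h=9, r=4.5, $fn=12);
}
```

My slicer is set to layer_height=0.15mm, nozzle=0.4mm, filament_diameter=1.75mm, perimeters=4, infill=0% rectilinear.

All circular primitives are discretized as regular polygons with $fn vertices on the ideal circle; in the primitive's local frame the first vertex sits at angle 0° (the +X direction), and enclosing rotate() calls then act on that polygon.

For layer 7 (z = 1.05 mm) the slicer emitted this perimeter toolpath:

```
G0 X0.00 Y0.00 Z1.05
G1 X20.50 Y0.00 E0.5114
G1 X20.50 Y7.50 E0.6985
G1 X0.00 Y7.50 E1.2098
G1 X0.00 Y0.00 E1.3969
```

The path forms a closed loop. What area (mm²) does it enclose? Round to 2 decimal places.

153.75 mm²

Apply the shoelace formula to the sequence of (X, Y) vertices; enclosed area = 153.75 mm².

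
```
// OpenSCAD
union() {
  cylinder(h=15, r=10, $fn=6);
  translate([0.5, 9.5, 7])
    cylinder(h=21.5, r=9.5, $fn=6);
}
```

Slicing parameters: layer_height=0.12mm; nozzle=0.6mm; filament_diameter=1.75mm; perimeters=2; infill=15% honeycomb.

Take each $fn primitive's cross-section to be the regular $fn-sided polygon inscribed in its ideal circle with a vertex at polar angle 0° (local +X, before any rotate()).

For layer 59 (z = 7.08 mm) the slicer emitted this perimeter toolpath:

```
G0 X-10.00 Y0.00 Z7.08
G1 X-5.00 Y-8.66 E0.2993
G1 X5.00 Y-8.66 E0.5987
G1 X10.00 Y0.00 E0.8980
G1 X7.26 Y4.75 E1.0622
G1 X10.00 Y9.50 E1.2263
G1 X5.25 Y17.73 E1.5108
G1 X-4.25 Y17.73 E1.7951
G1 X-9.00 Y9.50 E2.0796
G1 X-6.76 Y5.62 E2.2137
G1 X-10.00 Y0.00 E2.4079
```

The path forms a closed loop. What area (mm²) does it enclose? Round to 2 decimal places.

Apply the shoelace formula to the sequence of (X, Y) vertices; enclosed area = 406.83 mm².

406.83 mm²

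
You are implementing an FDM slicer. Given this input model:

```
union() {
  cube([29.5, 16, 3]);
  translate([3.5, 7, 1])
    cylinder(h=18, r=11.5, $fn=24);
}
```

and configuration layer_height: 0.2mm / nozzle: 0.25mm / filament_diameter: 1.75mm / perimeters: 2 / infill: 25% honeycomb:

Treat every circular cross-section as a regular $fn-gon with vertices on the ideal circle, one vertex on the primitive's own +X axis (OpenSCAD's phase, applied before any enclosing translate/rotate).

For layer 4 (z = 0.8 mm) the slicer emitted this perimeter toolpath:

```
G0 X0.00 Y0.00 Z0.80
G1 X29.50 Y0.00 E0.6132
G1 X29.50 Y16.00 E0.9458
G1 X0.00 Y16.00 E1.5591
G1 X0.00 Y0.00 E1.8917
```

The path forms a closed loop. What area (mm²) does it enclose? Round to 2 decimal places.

Apply the shoelace formula to the sequence of (X, Y) vertices; enclosed area = 472.00 mm².

472.00 mm²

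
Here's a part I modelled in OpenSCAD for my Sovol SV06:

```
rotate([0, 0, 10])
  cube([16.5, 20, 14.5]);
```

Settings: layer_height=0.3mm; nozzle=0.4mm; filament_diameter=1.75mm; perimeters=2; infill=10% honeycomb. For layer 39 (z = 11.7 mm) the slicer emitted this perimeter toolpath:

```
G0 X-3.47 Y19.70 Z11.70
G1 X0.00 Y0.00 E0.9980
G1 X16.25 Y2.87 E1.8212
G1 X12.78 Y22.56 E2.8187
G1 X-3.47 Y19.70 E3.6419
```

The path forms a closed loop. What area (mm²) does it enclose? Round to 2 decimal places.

Apply the shoelace formula to the sequence of (X, Y) vertices; enclosed area = 329.99 mm².

329.99 mm²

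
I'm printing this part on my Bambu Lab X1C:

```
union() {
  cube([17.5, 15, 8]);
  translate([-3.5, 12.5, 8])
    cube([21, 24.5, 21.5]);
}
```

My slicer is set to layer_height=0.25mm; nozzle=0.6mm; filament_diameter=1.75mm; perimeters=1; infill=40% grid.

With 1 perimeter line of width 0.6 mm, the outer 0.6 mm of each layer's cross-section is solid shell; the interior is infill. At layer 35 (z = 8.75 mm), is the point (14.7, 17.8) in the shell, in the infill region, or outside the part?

infill

At z = 8.75 mm: the cube is not intersected at this z (z outside [0, 8]); the 21×24.5 cube at (-3.5, 12.5) contributes its full rectangle; Combining (union): only the 21×24.5 cube at (-3.5, 12.5) is present, so the union is just that shape — 1 connected region. Overall, the cross-section is a single solid region. The nearest boundary edge runs (17.50, 12.50)→(17.50, 37.00); distance from the point to it = 2.80 mm. The point is inside the cross-section and 2.80 mm from the nearest boundary — more than the 0.6 mm shell width (1 × 0.6), so it's in the infill interior.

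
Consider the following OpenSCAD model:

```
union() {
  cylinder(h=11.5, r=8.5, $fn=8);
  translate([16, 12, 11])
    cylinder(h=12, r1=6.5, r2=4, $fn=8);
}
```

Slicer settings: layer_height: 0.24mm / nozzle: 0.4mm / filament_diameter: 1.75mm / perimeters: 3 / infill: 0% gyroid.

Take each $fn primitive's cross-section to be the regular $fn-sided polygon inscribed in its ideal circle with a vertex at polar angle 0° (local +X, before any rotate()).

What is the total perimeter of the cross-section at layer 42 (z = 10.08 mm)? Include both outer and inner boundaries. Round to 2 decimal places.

At z = 10.08 mm: the r=8.5 cylinder contributes a regular 8-gon of circumradius 8.5 (perimeter = 2·8·8.500·sin(180°/8) = 52.04 mm); the cone at (16, 12) is absent (z outside [11, 23]); Merging all regions: only the r=8.5 cylinder is present, so the union is just that shape — boundary = 52.04 mm. Overall, the cross-section is a single solid region. Total boundary length (outer) = 52.04 mm.

52.04 mm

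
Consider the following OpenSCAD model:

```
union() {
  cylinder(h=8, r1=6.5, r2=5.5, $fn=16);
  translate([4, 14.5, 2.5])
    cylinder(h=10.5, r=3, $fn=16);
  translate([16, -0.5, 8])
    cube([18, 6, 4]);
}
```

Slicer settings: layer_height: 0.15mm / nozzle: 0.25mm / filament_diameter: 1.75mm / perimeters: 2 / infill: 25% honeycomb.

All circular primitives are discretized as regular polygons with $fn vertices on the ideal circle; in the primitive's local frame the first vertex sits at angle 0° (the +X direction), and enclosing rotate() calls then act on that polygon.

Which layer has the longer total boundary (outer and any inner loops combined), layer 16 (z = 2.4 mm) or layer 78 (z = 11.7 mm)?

Layer 16 (z = 2.4): the cone contributes a regular 16-gon of circumradius 6.200 (interpolated between r1=6.5 and r2=5.5 at t=0.300) (perimeter = 2·16·6.200·sin(180°/16) = 38.71 mm); the cylinder at (4, 14.5) is not intersected at this z (z outside [2.5, 13]); the cube at (16, -0.5) does not reach this height (z outside [8, 12]); Combining (union): only the cone is present, so the union is just that shape — boundary = 38.71 mm. So its perimeter = 38.71 mm. Layer 78 (z = 11.7): the cone is not intersected at this z (z outside [0, 8]); the cylinder at (4, 14.5): section is a regular 16-gon, circumradius r=3 (perimeter = 2·16·3.000·sin(180°/16) = 18.73 mm); the cube at (16, -0.5) (footprint 18×6) is included at this height (perimeter 48.00 mm); Taking the union: the 2 present regions are separate (no shared area or edge), so areas and boundary lengths simply add and each stays a separate island — boundary = 66.73 mm. So its perimeter = 66.73 mm. Layer 78 is larger (66.73 vs 38.71 mm).

layer 78 (z = 11.7 mm)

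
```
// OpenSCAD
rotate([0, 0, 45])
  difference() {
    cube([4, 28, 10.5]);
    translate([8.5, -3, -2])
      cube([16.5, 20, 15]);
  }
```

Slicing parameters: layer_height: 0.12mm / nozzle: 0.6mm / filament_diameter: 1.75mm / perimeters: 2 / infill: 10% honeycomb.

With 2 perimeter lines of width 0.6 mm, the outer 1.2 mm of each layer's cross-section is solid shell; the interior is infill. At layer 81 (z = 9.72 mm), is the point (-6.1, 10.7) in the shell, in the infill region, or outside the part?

At z = 9.72 mm: the cube is present — its section is the full 4×28 rectangle; the cube at (8.5, -3) (footprint 16.5×20) is included at this height; Subtracting the remaining from the first: starting from the 4×28 cube, the 16.5×20 cube at (8.5, -3) misses the remaining region (no effect) — 1 connected region; (rotated 45° about Z; rotation is an isometry so areas/perimeters/island counts are preserved). Overall, the cross-section is a single solid region. Undo the 45° rotation: the query point maps to (3.253, 11.879) in the un-rotated model frame. The nearest boundary edge runs (4.00, 28.00)→(4.00, 0.00); distance from the point to it = 0.75 mm. The point is inside the cross-section, 0.75 mm from the nearest boundary — within the 1.2 mm shell band (2 × 0.6).

shell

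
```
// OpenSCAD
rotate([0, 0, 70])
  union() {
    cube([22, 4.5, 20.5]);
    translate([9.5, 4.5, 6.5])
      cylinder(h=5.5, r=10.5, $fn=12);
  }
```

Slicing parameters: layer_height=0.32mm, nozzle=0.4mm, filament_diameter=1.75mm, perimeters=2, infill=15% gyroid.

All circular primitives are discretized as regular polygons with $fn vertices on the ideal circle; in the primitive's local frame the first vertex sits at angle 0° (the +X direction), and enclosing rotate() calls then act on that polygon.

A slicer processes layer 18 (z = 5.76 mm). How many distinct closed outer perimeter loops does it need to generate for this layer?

At z = 5.76 mm: the cube (footprint 22×4.5) is included at this height; the cylinder at (9.5, 4.5) is not intersected at this z (z outside [6.5, 12]); Combining (union): only the 22×4.5 cube is present, so the union is just that shape — 1 connected region; (whole slice rotated 70° about Z — lengths, areas and connectivity unchanged). The result has 1 disconnected region.

1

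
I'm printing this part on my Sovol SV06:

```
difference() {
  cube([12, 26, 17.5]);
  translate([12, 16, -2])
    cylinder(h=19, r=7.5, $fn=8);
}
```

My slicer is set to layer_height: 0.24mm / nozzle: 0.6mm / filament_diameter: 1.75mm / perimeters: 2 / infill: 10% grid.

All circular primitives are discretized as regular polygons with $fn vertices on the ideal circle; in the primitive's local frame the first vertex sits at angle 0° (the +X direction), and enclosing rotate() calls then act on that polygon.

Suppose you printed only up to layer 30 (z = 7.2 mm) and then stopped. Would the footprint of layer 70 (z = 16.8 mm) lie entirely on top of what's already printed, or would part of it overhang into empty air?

Compare the two slices. At z = 7.2: the cube is present — its section is the full 12×26 rectangle (area 312.00 mm²); the r=7.5 cylinder at (12, 16) gives a regular 8-gon of circumradius 7.5 (constant along its height) (area = (8/2)·7.500²·sin(360°/8) = 159.10 mm²); Subtracting the remaining from the first: starting from the 12×26 cube (312.00 mm²), the r=7.5 cylinder at (12, 16) partially overlaps it — only the 79.55 mm² overlap (of its 159.10 mm²) is removed, clipping the outline — area = 232.45 mm². At z = 16.8: the cube is present — its section is the full 12×26 rectangle (area 312.00 mm²); the r=7.5 cylinder at (12, 16) contributes a regular 8-gon of circumradius 7.5 (area = (8/2)·7.500²·sin(360°/8) = 159.10 mm²); Subtracting the remaining from the first: starting from the 12×26 cube (312.00 mm²), the r=7.5 cylinder at (12, 16) partially overlaps it — only the 79.55 mm² overlap (of its 159.10 mm²) is removed, clipping the outline — area = 232.45 mm². Checking containment: the cross-section at z = 16.8 is a subset of the cross-section at z = 7.2.

entirely on top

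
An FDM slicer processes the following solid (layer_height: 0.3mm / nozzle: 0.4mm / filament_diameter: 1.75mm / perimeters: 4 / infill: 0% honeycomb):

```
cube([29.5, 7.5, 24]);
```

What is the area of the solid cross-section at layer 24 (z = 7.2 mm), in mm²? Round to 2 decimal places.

221.25 mm²

At z = 7.2 mm: the cube (footprint 29.5×7.5) is included at this height (area 221.25 mm²). Overall, the cross-section is a single solid region. Net area = 221.25 mm².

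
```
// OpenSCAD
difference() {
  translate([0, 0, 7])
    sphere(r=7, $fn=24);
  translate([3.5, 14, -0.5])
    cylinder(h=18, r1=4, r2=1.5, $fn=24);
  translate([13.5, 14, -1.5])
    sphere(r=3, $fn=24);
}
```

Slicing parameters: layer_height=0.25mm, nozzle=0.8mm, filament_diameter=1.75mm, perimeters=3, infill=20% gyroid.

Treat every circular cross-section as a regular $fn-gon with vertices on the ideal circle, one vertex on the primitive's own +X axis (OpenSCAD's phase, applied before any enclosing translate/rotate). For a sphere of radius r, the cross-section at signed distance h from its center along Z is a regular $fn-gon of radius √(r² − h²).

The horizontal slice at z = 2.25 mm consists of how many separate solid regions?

At z = 2.25 mm: the r=7 sphere contributes a regular 24-gon of circumradius √(7²−4.75²) = 5.142; the cone at (3.5, 14) (r1=4→r2=1.5) has section circumradius 3.618 here — a regular 24-gon; the sphere at (13.5, 14) is absent (|z−center|=3.750 > r=3); Taking the first minus the rest: starting from the r=7 sphere, the cone at (3.5, 14) misses the remaining region (no effect) — 1 connected region. The result has 1 disconnected region.

1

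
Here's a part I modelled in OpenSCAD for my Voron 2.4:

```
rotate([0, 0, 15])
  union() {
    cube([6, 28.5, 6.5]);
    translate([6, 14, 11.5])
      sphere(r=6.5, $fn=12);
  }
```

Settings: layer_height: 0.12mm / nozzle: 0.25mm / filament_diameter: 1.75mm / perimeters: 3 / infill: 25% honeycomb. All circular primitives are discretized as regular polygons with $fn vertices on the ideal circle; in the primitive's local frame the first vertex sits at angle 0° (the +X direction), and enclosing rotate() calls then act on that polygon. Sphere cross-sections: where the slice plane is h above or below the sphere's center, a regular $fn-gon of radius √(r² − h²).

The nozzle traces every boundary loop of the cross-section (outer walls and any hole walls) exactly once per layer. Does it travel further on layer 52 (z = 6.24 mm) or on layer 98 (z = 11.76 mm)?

layer 52 (z = 6.24 mm)

Layer 52 (z = 6.24): the cube (footprint 6×28.5) is included at this height (perimeter 69.00 mm); the r=6.5 sphere at (6, 14) contributes a regular 12-gon of circumradius √(6.5²−5.26²) = 3.819 (perimeter = 2·12·3.819·sin(180°/12) = 23.72 mm); Merging all regions: the regions partially overlap (shared area 21.87 mm²), so the edge portions inside another operand are dropped and the merged outline is re-measured after clipping — boundary = 73.22 mm; (rotated 15° about Z; rotation is an isometry so areas/perimeters/island counts are preserved). So its perimeter = 73.22 mm. Layer 98 (z = 11.76): the cube is not intersected at this z (z outside [0, 6.5]); the sphere at (6, 14): section is a regular 12-gon, circumradius = √(r²−h²) = √(6.5²−0.26²) = 6.495 (perimeter = 2·12·6.495·sin(180°/12) = 40.34 mm); Merging all regions: only the r=6.5 sphere at (6, 14) is present, so the union is just that shape — boundary = 40.34 mm; (rotated 15° about Z; rotation is an isometry so areas/perimeters/island counts are preserved). So its perimeter = 40.34 mm. Layer 52 is larger (73.22 vs 40.34 mm).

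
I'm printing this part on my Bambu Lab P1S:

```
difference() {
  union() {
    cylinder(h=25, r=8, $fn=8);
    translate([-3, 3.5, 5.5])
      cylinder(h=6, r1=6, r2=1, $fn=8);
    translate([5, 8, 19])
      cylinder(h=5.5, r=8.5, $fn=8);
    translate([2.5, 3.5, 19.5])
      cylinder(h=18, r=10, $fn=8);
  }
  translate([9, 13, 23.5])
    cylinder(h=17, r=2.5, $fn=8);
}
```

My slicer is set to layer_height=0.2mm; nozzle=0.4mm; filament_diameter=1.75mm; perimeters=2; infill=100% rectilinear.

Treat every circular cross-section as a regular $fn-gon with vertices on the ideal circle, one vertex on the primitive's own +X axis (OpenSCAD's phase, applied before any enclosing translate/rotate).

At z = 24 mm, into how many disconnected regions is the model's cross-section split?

1

At z = 24 mm: the r=8 cylinder gives a regular 8-gon of circumradius 8 (constant along its height); the cone at (-3, 3.5) is absent (z outside [5.5, 11.5]); the r=8.5 cylinder at (5, 8) contributes a regular 8-gon of circumradius 8.5; the r=10 cylinder at (2.5, 3.5) gives a regular 8-gon of circumradius 10 (constant along its height); Combining (union): the regions partially overlap (shared area 301.90 mm²), so overlapping operands fuse into one piece — 1 connected region; the cylinder at (9, 13): section is a regular 8-gon, circumradius r=2.5; Taking the first minus the rest: starting from the result so far, the r=2.5 cylinder at (9, 13) partially overlaps it — only the 16.07 mm² overlap (of its 17.68 mm²) is removed, clipping the outline — 1 connected region. The result has 1 disconnected region.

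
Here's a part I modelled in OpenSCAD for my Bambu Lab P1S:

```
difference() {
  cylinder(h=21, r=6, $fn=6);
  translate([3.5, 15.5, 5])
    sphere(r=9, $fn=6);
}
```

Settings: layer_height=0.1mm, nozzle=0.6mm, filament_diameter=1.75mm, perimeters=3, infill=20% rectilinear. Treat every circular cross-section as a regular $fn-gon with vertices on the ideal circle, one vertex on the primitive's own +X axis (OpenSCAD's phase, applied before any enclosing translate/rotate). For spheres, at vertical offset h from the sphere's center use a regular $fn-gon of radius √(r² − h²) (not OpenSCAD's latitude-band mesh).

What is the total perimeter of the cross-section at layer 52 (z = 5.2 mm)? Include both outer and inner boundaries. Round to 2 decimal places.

36.00 mm

At z = 5.2 mm: the r=6 cylinder gives a regular 6-gon of circumradius 6 (constant along its height) (perimeter = 2·6·6.000·sin(180°/6) = 36.00 mm); the r=9 sphere at (3.5, 15.5) contributes a regular 6-gon of circumradius √(9²−0.2²) = 8.998 (perimeter = 2·6·8.998·sin(180°/6) = 53.99 mm); After the difference (first − rest): starting from the r=6 cylinder, the r=9 sphere at (3.5, 15.5) misses the remaining region (no effect) — boundary = 36.00 mm. Overall, the cross-section is a single solid region. Total boundary length (outer) = 36.00 mm.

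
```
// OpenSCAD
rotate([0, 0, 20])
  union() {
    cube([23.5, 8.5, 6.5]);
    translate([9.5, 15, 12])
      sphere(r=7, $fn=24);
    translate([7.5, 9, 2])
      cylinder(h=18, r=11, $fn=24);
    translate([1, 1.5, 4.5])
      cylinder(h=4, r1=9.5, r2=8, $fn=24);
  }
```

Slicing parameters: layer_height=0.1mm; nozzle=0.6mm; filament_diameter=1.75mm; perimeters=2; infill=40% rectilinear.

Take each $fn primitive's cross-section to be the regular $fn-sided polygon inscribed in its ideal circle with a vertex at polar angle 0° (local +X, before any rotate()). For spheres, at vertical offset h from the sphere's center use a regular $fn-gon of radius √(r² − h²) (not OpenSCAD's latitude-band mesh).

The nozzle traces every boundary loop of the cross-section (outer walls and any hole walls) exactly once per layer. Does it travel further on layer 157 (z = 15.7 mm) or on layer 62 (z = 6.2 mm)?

Layer 157 (z = 15.7): the cube does not reach this height (z outside [0, 6.5]); the r=7 sphere at (9.5, 15) contributes a regular 24-gon of circumradius √(7²−3.7²) = 5.942 (perimeter = 2·24·5.942·sin(180°/24) = 37.23 mm); the r=11 cylinder at (7.5, 9) gives a regular 24-gon of circumradius 11 (constant along its height) (perimeter = 2·24·11.000·sin(180°/24) = 68.92 mm); the cone at (1, 1.5) does not reach this height (z outside [4.5, 8.5]); Merging all regions: the regions partially overlap (shared area 100.82 mm²), so the edge portions inside another operand are dropped and the merged outline is re-measured after clipping — boundary = 70.12 mm; (whole slice rotated 20° about Z — lengths, areas and connectivity unchanged). So its perimeter = 70.12 mm. Layer 62 (z = 6.2): the cube is present — its section is the full 23.5×8.5 rectangle (perimeter 64.00 mm); the r=7 sphere at (9.5, 15) slices to a regular 24-gon of circumradius 3.919 (√(r²−h²) with h=5.8 from center) (perimeter = 2·24·3.919·sin(180°/24) = 24.55 mm); the r=11 cylinder at (7.5, 9) contributes a regular 24-gon of circumradius 11 (perimeter = 2·24·11.000·sin(180°/24) = 68.92 mm); the cone at (1, 1.5): at t=0.425 of its height the radius interpolates to r₁+(r₂−r₁)t = 8.863, giving a regular 24-gon of that circumradius (perimeter = 2·24·8.863·sin(180°/24) = 55.53 mm); Merging all regions: the regions partially overlap (shared area 309.11 mm²), so the edge portions inside another operand are dropped and the merged outline is re-measured after clipping — boundary = 96.72 mm; (whole slice rotated 20° about Z — lengths, areas and connectivity unchanged). So its perimeter = 96.72 mm. Layer 62 is larger (96.72 vs 70.12 mm).

layer 62 (z = 6.2 mm)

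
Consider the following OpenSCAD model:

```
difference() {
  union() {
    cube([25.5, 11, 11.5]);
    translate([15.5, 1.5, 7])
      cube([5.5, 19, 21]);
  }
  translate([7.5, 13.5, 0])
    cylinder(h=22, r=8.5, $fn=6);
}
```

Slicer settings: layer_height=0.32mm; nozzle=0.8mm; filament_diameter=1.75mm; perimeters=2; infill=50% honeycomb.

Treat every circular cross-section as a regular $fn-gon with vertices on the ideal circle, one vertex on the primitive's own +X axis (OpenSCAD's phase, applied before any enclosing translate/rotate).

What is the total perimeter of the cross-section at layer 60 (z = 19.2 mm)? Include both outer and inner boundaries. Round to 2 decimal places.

At z = 19.2 mm: the cube is not intersected at this z (z outside [0, 11.5]); the cube at (15.5, 1.5) is present — its section is the full 5.5×19 rectangle (perimeter 49.00 mm); Combining (union): only the 5.5×19 cube at (15.5, 1.5) is present, so the union is just that shape — boundary = 49.00 mm; the r=8.5 cylinder at (7.5, 13.5) gives a regular 6-gon of circumradius 8.5 (constant along its height) (perimeter = 2·6·8.500·sin(180°/6) = 51.00 mm); Subtracting the remaining from the first: starting from the result so far, the r=8.5 cylinder at (7.5, 13.5) partially overlaps it — only the 0.43 mm² overlap (of its 187.71 mm²) is removed, clipping the outline — boundary = 49.27 mm. Overall, the cross-section is a single solid region. Total boundary length (outer) = 49.27 mm.

49.27 mm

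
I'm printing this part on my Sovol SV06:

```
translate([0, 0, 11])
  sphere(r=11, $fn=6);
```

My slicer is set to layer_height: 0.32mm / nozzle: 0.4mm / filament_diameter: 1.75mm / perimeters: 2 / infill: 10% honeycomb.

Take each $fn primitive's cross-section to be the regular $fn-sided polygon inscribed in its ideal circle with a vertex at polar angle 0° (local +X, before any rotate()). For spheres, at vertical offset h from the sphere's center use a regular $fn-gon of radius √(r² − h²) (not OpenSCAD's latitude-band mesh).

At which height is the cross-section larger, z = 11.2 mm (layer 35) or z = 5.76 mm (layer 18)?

layer 35 (z = 11.2 mm)

Layer 35 (z = 11.2): the sphere: section is a regular 6-gon, circumradius = √(r²−h²) = √(11²−0.2²) = 10.998 (area = (6/2)·10.998²·sin(360°/6) = 314.26 mm²). So its area = 314.26 mm². Layer 18 (z = 5.76): the r=11 sphere contributes a regular 6-gon of circumradius √(11²−5.24²) = 9.672 (area = (6/2)·9.672²·sin(360°/6) = 243.03 mm²). So its area = 243.03 mm². Layer 35 is larger (314.26 vs 243.03 mm²).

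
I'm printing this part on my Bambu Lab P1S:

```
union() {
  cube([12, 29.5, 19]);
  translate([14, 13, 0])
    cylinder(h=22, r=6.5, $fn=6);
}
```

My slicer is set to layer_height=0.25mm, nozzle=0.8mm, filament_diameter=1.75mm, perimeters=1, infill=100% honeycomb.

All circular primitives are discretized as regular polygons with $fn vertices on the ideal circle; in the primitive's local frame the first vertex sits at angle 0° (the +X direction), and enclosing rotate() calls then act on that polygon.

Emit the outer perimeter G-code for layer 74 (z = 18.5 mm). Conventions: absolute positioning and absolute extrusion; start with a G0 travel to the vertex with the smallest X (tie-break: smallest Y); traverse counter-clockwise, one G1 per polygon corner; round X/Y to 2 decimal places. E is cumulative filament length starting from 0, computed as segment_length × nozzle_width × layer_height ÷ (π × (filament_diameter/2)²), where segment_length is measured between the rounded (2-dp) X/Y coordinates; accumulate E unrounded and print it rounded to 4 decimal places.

G0 X0.00 Y0.00 Z18.50
G1 X12.00 Y0.00 E0.9978
G1 X12.00 Y7.37 E1.6106
G1 X17.25 Y7.37 E2.0472
G1 X20.50 Y13.00 E2.5877
G1 X17.25 Y18.63 E3.1282
G1 X12.00 Y18.63 E3.5648
G1 X12.00 Y29.50 E4.4686
G1 X0.00 Y29.50 E5.4664
G1 X0.00 Y0.00 E7.9194

At z = 18.5 mm: the cube (footprint 12×29.5) is included at this height; the r=6.5 cylinder at (14, 13) contributes a regular 6-gon of circumradius 6.5; Combining (union): the regions partially overlap (shared area 32.37 mm²), so overlapping operands fuse into one piece — 1 connected region. The outline is a single polygon with 9 vertices. Extrusion per mm of travel: 0.8 × 0.25 / (π × 0.875²) = 0.083150. Accumulating E over each segment gives final E = 7.9194.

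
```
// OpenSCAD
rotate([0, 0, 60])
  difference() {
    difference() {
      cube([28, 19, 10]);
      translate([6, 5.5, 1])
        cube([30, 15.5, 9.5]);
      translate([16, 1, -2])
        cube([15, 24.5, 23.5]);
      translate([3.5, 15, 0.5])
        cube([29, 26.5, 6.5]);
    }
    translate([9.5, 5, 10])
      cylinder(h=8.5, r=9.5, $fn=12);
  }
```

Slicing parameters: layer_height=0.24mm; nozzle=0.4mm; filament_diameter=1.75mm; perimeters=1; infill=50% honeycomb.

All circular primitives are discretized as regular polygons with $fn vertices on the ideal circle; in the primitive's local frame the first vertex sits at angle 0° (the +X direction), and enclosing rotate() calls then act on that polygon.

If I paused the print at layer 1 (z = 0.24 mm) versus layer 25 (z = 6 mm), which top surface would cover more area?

layer 1 (z = 0.24 mm)

Layer 1 (z = 0.24): the cube is present — its section is the full 28×19 rectangle (area 532.00 mm²); the cube at (6, 5.5) does not reach this height (z outside [1, 10.5]); the cube at (16, 1) is present — its section is the full 15×24.5 rectangle (area 367.50 mm²); the cube at (3.5, 15) does not reach this height (z outside [0.5, 7]); After the difference (first − rest): starting from the 28×19 cube (532.00 mm²), the 15×24.5 cube at (16, 1) partially overlaps it — only the 216.00 mm² overlap (of its 367.50 mm²) is removed, clipping the outline — area = 316.00 mm²; the cylinder at (9.5, 5) is absent (z outside [10, 18.5]); After the difference (first − rest): none of the subtracted shapes is present at this height, so the result so far is unchanged — area = 316.00 mm²; (whole slice rotated 60° about Z — lengths, areas and connectivity unchanged). So its area = 316.00 mm². Layer 25 (z = 6): the cube is present — its section is the full 28×19 rectangle (area 532.00 mm²); the cube at (6, 5.5) (footprint 30×15.5) is included at this height (area 465.00 mm²); the cube at (16, 1) is present — its section is the full 15×24.5 rectangle (area 367.50 mm²); the cube at (3.5, 15) (footprint 29×26.5) is included at this height (area 768.50 mm²); After the difference (first − rest): starting from the 28×19 cube (532.00 mm²), the 30×15.5 cube at (6, 5.5) partially overlaps it — only the 297.00 mm² overlap (of its 465.00 mm²) is removed, clipping the outline; the 15×24.5 cube at (16, 1) partially overlaps it — only the 54.00 mm² overlap (of its 367.50 mm²) is removed, clipping the outline; the 29×26.5 cube at (3.5, 15) partially overlaps it — only the 10.00 mm² overlap (of its 768.50 mm²) is removed, clipping the outline — area = 171.00 mm²; the cylinder at (9.5, 5) does not reach this height (z outside [10, 18.5]); After the difference (first − rest): none of the subtracted shapes is present at this height, so that combined region is unchanged — area = 171.00 mm²; (whole slice rotated 60° about Z — lengths, areas and connectivity unchanged). So its area = 171.00 mm². Layer 1 is larger (316.00 vs 171.00 mm²).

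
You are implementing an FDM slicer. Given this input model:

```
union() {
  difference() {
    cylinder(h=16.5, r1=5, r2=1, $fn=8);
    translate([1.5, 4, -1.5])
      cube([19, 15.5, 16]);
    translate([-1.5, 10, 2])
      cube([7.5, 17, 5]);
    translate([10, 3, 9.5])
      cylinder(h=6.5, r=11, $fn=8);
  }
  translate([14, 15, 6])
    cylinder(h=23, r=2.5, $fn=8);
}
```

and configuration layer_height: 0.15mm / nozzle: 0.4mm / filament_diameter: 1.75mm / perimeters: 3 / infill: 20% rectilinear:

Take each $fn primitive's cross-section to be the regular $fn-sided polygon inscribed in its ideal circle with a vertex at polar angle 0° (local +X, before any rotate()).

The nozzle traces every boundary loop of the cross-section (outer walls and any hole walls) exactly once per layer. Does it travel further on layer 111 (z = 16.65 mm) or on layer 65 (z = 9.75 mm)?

layer 65 (z = 9.75 mm)

Layer 111 (z = 16.65): the cone does not reach this height (z outside [0, 16.5]); the cube at (1.5, 4) is absent (z outside [-1.5, 14.5]); the cube at (-1.5, 10) is absent (z outside [2, 7]); the cylinder at (10, 3) is not intersected at this z (z outside [9.5, 16]); Subtracting the remaining from the first: the first operand is absent here, so nothing remains; the r=2.5 cylinder at (14, 15) contributes a regular 8-gon of circumradius 2.5 (perimeter = 2·8·2.500·sin(180°/8) = 15.31 mm); Merging all regions: only the r=2.5 cylinder at (14, 15) is present, so the union is just that shape — boundary = 15.31 mm. So its perimeter = 15.31 mm. Layer 65 (z = 9.75): the cone (r1=5→r2=1) has section circumradius 2.636 here — a regular 8-gon (perimeter = 2·8·2.636·sin(180°/8) = 16.14 mm); the 19×15.5 cube at (1.5, 4) contributes its full rectangle (perimeter 69.00 mm); the cube at (-1.5, 10) does not reach this height (z outside [2, 7]); the r=11 cylinder at (10, 3) contributes a regular 8-gon of circumradius 11 (perimeter = 2·8·11.000·sin(180°/8) = 67.35 mm); After the difference (first − rest): starting from the cone, the 19×15.5 cube at (1.5, 4) misses the remaining region (no effect); the r=11 cylinder at (10, 3) partially overlaps it — only the 8.74 mm² overlap (of its 342.24 mm²) is removed, clipping the outline — boundary = 13.39 mm; the cylinder at (14, 15): section is a regular 8-gon, circumradius r=2.5 (perimeter = 2·8·2.500·sin(180°/8) = 15.31 mm); Taking the union: the 2 present regions are separate (no shared area or edge), so areas and boundary lengths simply add and each stays a separate island — boundary = 28.70 mm. So its perimeter = 28.70 mm. Layer 65 is larger (28.70 vs 15.31 mm).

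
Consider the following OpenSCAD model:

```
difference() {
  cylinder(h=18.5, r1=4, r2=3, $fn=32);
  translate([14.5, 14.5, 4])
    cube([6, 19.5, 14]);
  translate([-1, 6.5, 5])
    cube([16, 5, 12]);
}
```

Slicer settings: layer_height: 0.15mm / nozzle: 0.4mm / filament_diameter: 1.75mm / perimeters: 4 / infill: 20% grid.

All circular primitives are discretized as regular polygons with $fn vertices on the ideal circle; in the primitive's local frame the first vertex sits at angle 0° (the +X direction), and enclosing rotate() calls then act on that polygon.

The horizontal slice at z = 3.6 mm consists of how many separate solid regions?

1

At z = 3.6 mm: the cone contributes a regular 32-gon of circumradius 3.805 (interpolated between r1=4 and r2=3 at t=0.195); the cube at (14.5, 14.5) does not reach this height (z outside [4, 18]); the cube at (-1, 6.5) is absent (z outside [5, 17]); After the difference (first − rest): none of the subtracted shapes is present at this height, so the cone is unchanged — 1 connected region. The result has 1 disconnected region.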